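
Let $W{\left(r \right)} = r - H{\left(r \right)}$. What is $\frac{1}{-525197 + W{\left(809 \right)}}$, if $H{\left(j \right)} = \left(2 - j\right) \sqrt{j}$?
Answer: $- \frac{174796}{91485304701} - \frac{269 \sqrt{809}}{91485304701} \approx -1.9943 \cdot 10^{-6}$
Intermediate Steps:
$H{\left(j \right)} = \sqrt{j} \left(2 - j\right)$
$W{\left(r \right)} = r - \sqrt{r} \left(2 - r\right)$
$\frac{1}{-525197 + W{\left(809 \right)}} = \frac{1}{-525197 + \left(809 + \sqrt{809} \left(-2 + 809\right)\right)} = \frac{1}{-525197 + \left(809 + \sqrt{809} \cdot 807\right)} = \frac{1}{-525197 + \left(809 + 807 \sqrt{809}\right)} = \frac{1}{-524388 + 807 \sqrt{809}}$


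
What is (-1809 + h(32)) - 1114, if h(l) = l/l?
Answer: -2922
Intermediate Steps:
h(l) = 1
(-1809 + h(32)) - 1114 = (-1809 + 1) - 1114 = -1808 - 1114 = -2922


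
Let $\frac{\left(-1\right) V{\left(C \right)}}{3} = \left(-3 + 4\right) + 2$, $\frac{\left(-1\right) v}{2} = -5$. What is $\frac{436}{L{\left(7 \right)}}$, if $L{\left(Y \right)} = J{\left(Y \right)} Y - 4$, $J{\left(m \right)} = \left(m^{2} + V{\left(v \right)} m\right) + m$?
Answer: $- \frac{436}{53} \approx -8.2264$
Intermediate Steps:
$v = 10$ ($v = \left(-2\right) \left(-5\right) = 10$)
$V{\left(C \right)} = -9$ ($V{\left(C \right)} = - 3 \left(\left(-3 + 4\right) + 2\right) = - 3 \left(1 + 2\right) = \left(-3\right) 3 = -9$)
$J{\left(m \right)} = m^{2} - 8 m$ ($J{\left(m \right)} = \left(m^{2} - 9 m\right) + m = m^{2} - 8 m$)
$L{\left(Y \right)} = -4 + Y^{2} \left(-8 + Y\right)$ ($L{\left(Y \right)} = Y \left(-8 + Y\right) Y - 4 = Y^{2} \left(-8 + Y\right) - 4 = -4 + Y^{2} \left(-8 + Y\right)$)
$\frac{436}{L{\left(7 \right)}} = \frac{436}{-4 + 7^{2} \left(-8 + 7\right)} = \frac{436}{-4 + 49 \left(-1\right)} = \frac{436}{-4 - 49} = \frac{436}{-53} = 436 \left(- \frac{1}{53}\right) = - \frac{436}{53}$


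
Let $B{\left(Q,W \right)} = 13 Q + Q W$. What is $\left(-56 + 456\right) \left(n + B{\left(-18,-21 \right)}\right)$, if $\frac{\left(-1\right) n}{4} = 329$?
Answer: $-468800$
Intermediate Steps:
$n = -1316$ ($n = \left(-4\right) 329 = -1316$)
$\left(-56 + 456\right) \left(n + B{\left(-18,-21 \right)}\right) = \left(-56 + 456\right) \left(-1316 - 18 \left(13 - 21\right)\right) = 400 \left(-1316 - -144\right) = 400 \left(-1316 + 144\right) = 400 \left(-1172\right) = -468800$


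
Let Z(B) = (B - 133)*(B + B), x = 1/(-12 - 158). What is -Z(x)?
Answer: -22611/14450 ≈ -1.5648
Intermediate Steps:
x = -1/170 (x = 1/(-170) = -1/170 ≈ -0.0058824)
Z(B) = 2*B*(-133 + B) (Z(B) = (-133 + B)*(2*B) = 2*B*(-133 + B))
-Z(x) = -2*(-1)*(-133 - 1/170)/170 = -2*(-1)*(-22611)/(170*170) = -1*22611/14450 = -22611/14450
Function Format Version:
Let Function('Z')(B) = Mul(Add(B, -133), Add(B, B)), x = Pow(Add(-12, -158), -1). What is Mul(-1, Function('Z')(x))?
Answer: Rational(-22611, 14450) ≈ -1.5648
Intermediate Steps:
x = Rational(-1, 170) (x = Pow(-170, -1) = Rational(-1, 170) ≈ -0.0058824)
Function('Z')(B) = Mul(2, B, Add(-133, B)) (Function('Z')(B) = Mul(Add(-133, B), Mul(2, B)) = Mul(2, B, Add(-133, B)))
Mul(-1, Function('Z')(x)) = Mul(-1, Mul(2, Rational(-1, 170), Add(-133, Rational(-1, 170)))) = Mul(-1, Mul(2, Rational(-1, 170), Rational(-22611, 170))) = Mul(-1, Rational(22611, 14450)) = Rational(-22611, 14450)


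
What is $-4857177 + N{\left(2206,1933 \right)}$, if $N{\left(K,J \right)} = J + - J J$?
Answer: $-8591733$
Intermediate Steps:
$N{\left(K,J \right)} = J - J^{2}$
$-4857177 + N{\left(2206,1933 \right)} = -4857177 + 1933 \left(1 - 1933\right) = -4857177 + 1933 \left(-1932\right) = -4857177 - 3734556 = -8591733$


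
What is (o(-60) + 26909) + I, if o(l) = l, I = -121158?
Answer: -94309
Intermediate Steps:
(o(-60) + 26909) + I = (-60 + 26909) - 121158 = 26849 - 121158 = -94309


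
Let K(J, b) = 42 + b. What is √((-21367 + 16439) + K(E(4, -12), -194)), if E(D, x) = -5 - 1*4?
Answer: 2*I*√1270 ≈ 71.274*I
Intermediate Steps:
E(D, x) = -9 (E(D, x) = -5 - 4 = -9)
√((-21367 + 16439) + K(E(4, -12), -194)) = √((-21367 + 16439) + (42 - 194)) = √(-4928 - 152) = √(-5080) = 2*I*√1270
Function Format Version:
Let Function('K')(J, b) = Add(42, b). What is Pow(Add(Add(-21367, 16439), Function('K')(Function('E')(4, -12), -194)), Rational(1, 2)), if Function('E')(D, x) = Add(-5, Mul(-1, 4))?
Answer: Mul(2, I, Pow(1270, Rational(1, 2))) ≈ Mul(71.274, I)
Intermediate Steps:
Function('E')(D, x) = -9 (Function('E')(D, x) = Add(-5, -4) = -9)
Pow(Add(Add(-21367, 16439), Function('K')(Function('E')(4, -12), -194)), Rational(1, 2)) = Pow(Add(Add(-21367, 16439), Add(42, -194)), Rational(1, 2)) = Pow(Add(-4928, -152), Rational(1, 2)) = Pow(-5080, Rational(1, 2)) = Mul(2, I, Pow(1270, Rational(1, 2)))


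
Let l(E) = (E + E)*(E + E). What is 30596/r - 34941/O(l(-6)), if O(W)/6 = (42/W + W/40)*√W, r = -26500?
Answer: -389378958/3093875 ≈ -125.85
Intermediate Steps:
l(E) = 4*E² (l(E) = (2*E)*(2*E) = 4*E²)
O(W) = 6*√W*(42/W + W/40) (O(W) = 6*((42/W + W/40)*√W) = 6*(√W*(42/W + W/40)) = 6*√W*(42/W + W/40))
30596/r - 34941/O(l(-6)) = 30596/(-26500) - 34941*80/(1680 + (4*(-6)²)²) = 30596*(-1/26500) - 34941*80/(1680 + (4*36)²) = -7649/6625 - 34941*80/(1680 + 144²) = -7649/6625 - 34941*80/(1680 + 20736) = -7649/6625 - 34941/((3/20)*(1/12)*22416) = -7649/6625 - 34941/1401/5 = -7649/6625 - 34941*5/1401 = -7649/6625 - 58235/467 = -389378958/3093875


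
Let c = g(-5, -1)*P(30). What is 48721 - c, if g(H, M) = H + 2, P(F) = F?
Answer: 48811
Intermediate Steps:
g(H, M) = 2 + H
c = -90 (c = (2 - 5)*30 = -3*30 = -90)
48721 - c = 48721 - 1*(-90) = 48721 + 90 = 48811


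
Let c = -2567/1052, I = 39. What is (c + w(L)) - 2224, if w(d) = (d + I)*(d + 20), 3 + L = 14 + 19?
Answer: 1287185/1052 ≈ 1223.6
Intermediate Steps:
L = 30 (L = -3 + (14 + 19) = -3 + 33 = 30)
c = -2567/1052 (c = -2567*1/1052 = -2567/1052 ≈ -2.4401)
w(d) = (20 + d)*(39 + d) (w(d) = (d + 39)*(d + 20) = (39 + d)*(20 + d) = (20 + d)*(39 + d))
(c + w(L)) - 2224 = (-2567/1052 + (780 + 30² + 59*30)) - 2224 = (-2567/1052 + (780 + 900 + 1770)) - 2224 = (-2567/1052 + 3450) - 2224 = 3626833/1052 - 2224 = 1287185/1052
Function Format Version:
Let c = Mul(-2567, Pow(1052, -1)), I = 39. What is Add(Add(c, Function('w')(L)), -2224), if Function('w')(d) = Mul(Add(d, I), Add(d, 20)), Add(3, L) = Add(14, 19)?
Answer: Rational(1287185, 1052) ≈ 1223.6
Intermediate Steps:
L = 30 (L = Add(-3, Add(14, 19)) = Add(-3, 33) = 30)
c = Rational(-2567, 1052) (c = Mul(-2567, Rational(1, 1052)) = Rational(-2567, 1052) ≈ -2.4401)
Function('w')(d) = Mul(Add(20, d), Add(39, d)) (Function('w')(d) = Mul(Add(d, 39), Add(d, 20)) = Mul(Add(39, d), Add(20, d)) = Mul(Add(20, d), Add(39, d)))
Add(Add(c, Function('w')(L)), -2224) = Add(Add(Rational(-2567, 1052), Add(780, Pow(30, 2), Mul(59, 30))), -2224) = Add(Add(Rational(-2567, 1052), Add(780, 900, 1770)), -2224) = Add(Add(Rational(-2567, 1052), 3450), -2224) = Add(Rational(3626833, 1052), -2224) = Rational(1287185, 1052)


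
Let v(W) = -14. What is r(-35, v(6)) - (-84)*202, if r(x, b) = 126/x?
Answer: 84822/5 ≈ 16964.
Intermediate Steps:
r(-35, v(6)) - (-84)*202 = 126/(-35) - (-84)*202 = 126*(-1/35) - 1*(-16968) = -18/5 + 16968 = 84822/5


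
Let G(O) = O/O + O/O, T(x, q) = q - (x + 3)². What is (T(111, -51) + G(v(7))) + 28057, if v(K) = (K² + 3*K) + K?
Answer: 15012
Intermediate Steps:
T(x, q) = q - (3 + x)²
v(K) = K² + 4*K
G(O) = 2 (G(O) = 1 + 1 = 2)
(T(111, -51) + G(v(7))) + 28057 = ((-51 - (3 + 111)²) + 2) + 28057 = ((-51 - 1*114²) + 2) + 28057 = ((-51 - 1*12996) + 2) + 28057 = ((-51 - 12996) + 2) + 28057 = (-13047 + 2) + 28057 = -13045 + 28057 = 15012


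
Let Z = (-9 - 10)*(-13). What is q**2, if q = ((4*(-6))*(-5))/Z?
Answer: 14400/61009 ≈ 0.23603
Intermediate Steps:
Z = 247 (Z = -19*(-13) = 247)
q = 120/247 (q = ((4*(-6))*(-5))/247 = -24*(-5)*(1/247) = 120*(1/247) = 120/247 ≈ 0.48583)
q**2 = (120/247)**2 = 14400/61009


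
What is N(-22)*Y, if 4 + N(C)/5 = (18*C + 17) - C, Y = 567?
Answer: -1023435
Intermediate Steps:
N(C) = 65 + 85*C (N(C) = -20 + 5*((18*C + 17) - C) = -20 + 5*((17 + 18*C) - C) = -20 + 5*(17 + 17*C) = -20 + (85 + 85*C) = 65 + 85*C)
N(-22)*Y = (65 + 85*(-22))*567 = (65 - 1870)*567 = -1805*567 = -1023435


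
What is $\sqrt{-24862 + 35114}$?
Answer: $2 \sqrt{2563} \approx 101.25$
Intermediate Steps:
$\sqrt{-24862 + 35114} = \sqrt{10252} = 2 \sqrt{2563}$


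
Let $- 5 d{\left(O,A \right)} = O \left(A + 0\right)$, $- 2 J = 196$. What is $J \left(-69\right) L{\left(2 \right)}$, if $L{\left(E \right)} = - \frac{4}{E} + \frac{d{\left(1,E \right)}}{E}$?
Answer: $- \frac{74382}{5} \approx -14876.0$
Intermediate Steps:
$J = -98$ ($J = \left(- \frac{1}{2}\right) 196 = -98$)
$d{\left(O,A \right)} = - \frac{A O}{5}$ ($d{\left(O,A \right)} = - \frac{O \left(A + 0\right)}{5} = - \frac{O A}{5} = - \frac{A O}{5}$)
$L{\left(E \right)} = - \frac{1}{5} - \frac{4}{E}$ ($L{\left(E \right)} = - \frac{4}{E} + \frac{\left(- \frac{1}{5}\right) E 1}{E} = - \frac{4}{E} + \frac{\left(- \frac{1}{5}\right) E}{E} = - \frac{4}{E} - \frac{1}{5} = - \frac{1}{5} - \frac{4}{E}$)
$J \left(-69\right) L{\left(2 \right)} = \left(-98\right) \left(-69\right) \frac{-20 - 2}{5 \cdot 2} = 6762 \cdot \frac{1}{5} \cdot \frac{1}{2} \left(-20 - 2\right) = 6762 \cdot \frac{1}{5} \cdot \frac{1}{2} \left(-22\right) = 6762 \left(- \frac{11}{5}\right) = - \frac{74382}{5}$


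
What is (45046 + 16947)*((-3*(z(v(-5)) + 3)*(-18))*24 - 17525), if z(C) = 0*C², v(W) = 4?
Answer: -845398541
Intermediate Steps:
z(C) = 0
(45046 + 16947)*((-3*(z(v(-5)) + 3)*(-18))*24 - 17525) = (45046 + 16947)*((-3*(0 + 3)*(-18))*24 - 17525) = 61993*((-3*3*(-18))*24 - 17525) = 61993*(-9*(-18)*24 - 17525) = 61993*(162*24 - 17525) = 61993*(3888 - 17525) = 61993*(-13637) = -845398541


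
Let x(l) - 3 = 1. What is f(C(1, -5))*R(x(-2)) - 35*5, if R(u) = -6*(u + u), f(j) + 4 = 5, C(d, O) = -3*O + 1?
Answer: -223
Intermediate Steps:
C(d, O) = 1 - 3*O
x(l) = 4 (x(l) = 3 + 1 = 4)
f(j) = 1 (f(j) = -4 + 5 = 1)
R(u) = -12*u
f(C(1, -5))*R(x(-2)) - 35*5 = 1*(-12*4) - 35*5 = 1*(-48) - 175 = -48 - 175 = -223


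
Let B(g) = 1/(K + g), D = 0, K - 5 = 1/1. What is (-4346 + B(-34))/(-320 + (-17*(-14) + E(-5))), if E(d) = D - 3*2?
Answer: 121689/2464 ≈ 49.387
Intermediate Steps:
K = 6 (K = 5 + 1/1 = 5 + 1 = 6)
E(d) = -6 (E(d) = 0 - 3*2 = 0 - 6 = -6)
B(g) = 1/(6 + g)
(-4346 + B(-34))/(-320 + (-17*(-14) + E(-5))) = (-4346 + 1/(6 - 34))/(-320 + (-17*(-14) - 6)) = (-4346 + 1/(-28))/(-320 + (238 - 6)) = (-4346 - 1/28)/(-320 + 232) = -121689/28/(-88) = -121689/28*(-1/88) = 121689/2464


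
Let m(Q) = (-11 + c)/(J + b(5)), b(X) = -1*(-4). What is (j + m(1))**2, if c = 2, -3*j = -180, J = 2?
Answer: 13689/4 ≈ 3422.3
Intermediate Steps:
j = 60 (j = -1/3*(-180) = 60)
b(X) = 4
m(Q) = -3/2 (m(Q) = (-11 + 2)/(2 + 4) = -9/6 = -9*1/6 = -3/2)
(j + m(1))**2 = (60 - 3/2)**2 = (117/2)**2 = 13689/4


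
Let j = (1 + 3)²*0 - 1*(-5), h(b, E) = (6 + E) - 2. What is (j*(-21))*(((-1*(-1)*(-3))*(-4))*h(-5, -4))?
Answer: 0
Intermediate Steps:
h(b, E) = 4 + E
j = 5 (j = 4²*0 + 5 = 16*0 + 5 = 0 + 5 = 5)
(j*(-21))*(((-1*(-1)*(-3))*(-4))*h(-5, -4)) = (5*(-21))*(((-1*(-1)*(-3))*(-4))*(4 - 4)) = -105*(1*(-3))*(-4)*0 = -105*(-3*(-4))*0 = -1260*0 = -105*0 = 0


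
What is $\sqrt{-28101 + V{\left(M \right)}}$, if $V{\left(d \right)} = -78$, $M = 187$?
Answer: $3 i \sqrt{3131} \approx 167.87 i$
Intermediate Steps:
$\sqrt{-28101 + V{\left(M \right)}} = \sqrt{-28101 - 78} = \sqrt{-28179} = 3 i \sqrt{3131}$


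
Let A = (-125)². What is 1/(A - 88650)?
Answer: -1/73025 ≈ -1.3694e-5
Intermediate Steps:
A = 15625
1/(A - 88650) = 1/(15625 - 88650) = 1/(-73025) = -1/73025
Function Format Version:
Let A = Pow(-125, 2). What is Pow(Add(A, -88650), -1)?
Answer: Rational(-1, 73025) ≈ -1.3694e-5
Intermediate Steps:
A = 15625
Pow(Add(A, -88650), -1) = Pow(Add(15625, -88650), -1) = Pow(-73025, -1) = Rational(-1, 73025)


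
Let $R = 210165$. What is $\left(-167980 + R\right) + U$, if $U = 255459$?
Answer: $297644$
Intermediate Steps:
$\left(-167980 + R\right) + U = \left(-167980 + 210165\right) + 255459 = 42185 + 255459 = 297644$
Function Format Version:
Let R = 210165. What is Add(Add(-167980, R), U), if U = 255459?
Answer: 297644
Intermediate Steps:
Add(Add(-167980, R), U) = Add(Add(-167980, 210165), 255459) = Add(42185, 255459) = 297644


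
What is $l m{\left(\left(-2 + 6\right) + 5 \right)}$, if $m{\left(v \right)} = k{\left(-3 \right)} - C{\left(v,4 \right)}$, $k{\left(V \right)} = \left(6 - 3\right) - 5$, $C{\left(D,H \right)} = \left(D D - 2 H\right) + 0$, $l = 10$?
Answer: $-750$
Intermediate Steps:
$C{\left(D,H \right)} = D^{2} - 2 H$ ($C{\left(D,H \right)} = \left(D^{2} - 2 H\right) + 0 = D^{2} - 2 H$)
$k{\left(V \right)} = -2$ ($k{\left(V \right)} = 3 - 5 = -2$)
$m{\left(v \right)} = 6 - v^{2}$ ($m{\left(v \right)} = -2 - \left(v^{2} - 8\right) = -2 - \left(-8 + v^{2}\right) = 6 - v^{2}$)
$l m{\left(\left(-2 + 6\right) + 5 \right)} = 10 \left(6 - \left(\left(-2 + 6\right) + 5\right)^{2}\right) = 10 \left(6 - \left(4 + 5\right)^{2}\right) = 10 \left(6 - 9^{2}\right) = 10 \left(6 - 81\right) = 10 \left(-75\right) = -750$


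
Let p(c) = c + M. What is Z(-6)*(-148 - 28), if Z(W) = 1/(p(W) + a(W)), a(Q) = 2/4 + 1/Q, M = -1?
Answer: 132/5 ≈ 26.400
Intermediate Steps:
a(Q) = 1/2 + 1/Q (a(Q) = 2*(1/4) + 1/Q = 1/2 + 1/Q)
p(c) = -1 + c (p(c) = c - 1 = -1 + c)
Z(W) = 1/(-1 + W + (2 + W)/(2*W)) (Z(W) = 1/((-1 + W) + (2 + W)/(2*W)) = 1/(-1 + W + (2 + W)/(2*W)))
Z(-6)*(-148 - 28) = (2*(-6)/(2 - 1*(-6) + 2*(-6)**2))*(-148 - 28) = (2*(-6)/(2 + 6 + 2*36))*(-176) = (2*(-6)/(2 + 6 + 72))*(-176) = (2*(-6)/80)*(-176) = (2*(-6)*(1/80))*(-176) = -3/20*(-176) = 132/5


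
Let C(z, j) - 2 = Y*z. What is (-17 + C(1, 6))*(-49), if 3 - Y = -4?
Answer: 392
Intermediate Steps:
Y = 7 (Y = 3 - 1*(-4) = 3 + 4 = 7)
C(z, j) = 2 + 7*z
(-17 + C(1, 6))*(-49) = (-17 + (2 + 7*1))*(-49) = (-17 + (2 + 7))*(-49) = (-17 + 9)*(-49) = -8*(-49) = 392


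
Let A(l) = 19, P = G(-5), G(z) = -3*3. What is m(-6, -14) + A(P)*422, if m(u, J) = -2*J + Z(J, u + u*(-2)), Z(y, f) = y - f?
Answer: 8026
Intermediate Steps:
G(z) = -9
P = -9
m(u, J) = u - J (m(u, J) = -2*J + (J - (u + u*(-2))) = -2*J + (J - (u - 2*u)) = -2*J + (J - (-1)*u) = -2*J + (J + u) = u - J)
m(-6, -14) + A(P)*422 = (-6 - 1*(-14)) + 19*422 = (-6 + 14) + 8018 = 8 + 8018 = 8026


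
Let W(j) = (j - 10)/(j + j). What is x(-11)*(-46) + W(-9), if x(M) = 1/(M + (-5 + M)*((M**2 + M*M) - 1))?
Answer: 24767/23202 ≈ 1.0675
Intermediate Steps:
W(j) = (-10 + j)/(2*j) (W(j) = (-10 + j)/((2*j)) = (-10 + j)*(1/(2*j)) = (-10 + j)/(2*j))
x(M) = 1/(M + (-1 + 2*M**2)*(-5 + M)) (x(M) = 1/(M + (-5 + M)*((M**2 + M**2) - 1)) = 1/(M + (-5 + M)*(2*M**2 - 1)) = 1/(M + (-5 + M)*(-1 + 2*M**2)) = 1/(M + (-1 + 2*M**2)*(-5 + M)))
x(-11)*(-46) + W(-9) = -46/(5 - 10*(-11)**2 + 2*(-11)**3) + (1/2)*(-10 - 9)/(-9) = -46/(5 - 10*121 + 2*(-1331)) + (1/2)*(-1/9)*(-19) = -46/(5 - 1210 - 2662) + 19/18 = -46/(-3867) + 19/18 = -1/3867*(-46) + 19/18 = 46/3867 + 19/18 = 24767/23202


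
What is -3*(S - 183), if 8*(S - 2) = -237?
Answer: 5055/8 ≈ 631.88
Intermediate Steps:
S = -221/8 (S = 2 + (1/8)*(-237) = 2 - 237/8 = -221/8 ≈ -27.625)
-3*(S - 183) = -3*(-221/8 - 183) = -3*(-1685/8) = 5055/8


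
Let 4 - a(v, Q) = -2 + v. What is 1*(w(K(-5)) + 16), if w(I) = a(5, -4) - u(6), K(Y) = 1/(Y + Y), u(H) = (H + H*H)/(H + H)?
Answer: 27/2 ≈ 13.500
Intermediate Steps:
a(v, Q) = 6 - v (a(v, Q) = 4 - (-2 + v) = 4 + (2 - v) = 6 - v)
u(H) = (H + H²)/(2*H) (u(H) = (H + H²)/((2*H)) = (H + H²)*(1/(2*H)) = (H + H²)/(2*H))
K(Y) = 1/(2*Y)
w(I) = -5/2 (w(I) = (6 - 1*5) - (½ + (½)*6) = (6 - 5) - (½ + 3) = 1 - 1*7/2 = 1 - 7/2 = -5/2)
1*(w(K(-5)) + 16) = 1*(-5/2 + 16) = 1*(27/2) = 27/2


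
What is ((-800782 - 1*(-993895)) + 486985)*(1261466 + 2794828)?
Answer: 2758677436812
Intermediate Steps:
((-800782 - 1*(-993895)) + 486985)*(1261466 + 2794828) = ((-800782 + 993895) + 486985)*4056294 = (193113 + 486985)*4056294 = 680098*4056294 = 2758677436812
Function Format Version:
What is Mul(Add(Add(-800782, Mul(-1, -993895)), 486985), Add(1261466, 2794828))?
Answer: 2758677436812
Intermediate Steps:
Mul(Add(Add(-800782, Mul(-1, -993895)), 486985), Add(1261466, 2794828)) = Mul(Add(Add(-800782, 993895), 486985), 4056294) = Mul(Add(193113, 486985), 4056294) = Mul(680098, 4056294) = 2758677436812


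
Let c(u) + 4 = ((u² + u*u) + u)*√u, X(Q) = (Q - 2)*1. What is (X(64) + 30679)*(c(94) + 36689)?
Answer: 1127733585 + 546144606*√94 ≈ 6.4228e+9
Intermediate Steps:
X(Q) = -2 + Q (X(Q) = (-2 + Q)*1 = -2 + Q)
c(u) = -4 + √u*(u + 2*u²) (c(u) = -4 + ((u² + u*u) + u)*√u = -4 + ((u² + u²) + u)*√u = -4 + (2*u² + u)*√u = -4 + (u + 2*u²)*√u = -4 + √u*(u + 2*u²))
(X(64) + 30679)*(c(94) + 36689) = ((-2 + 64) + 30679)*((-4 + 94^(3/2) + 2*94^(5/2)) + 36689) = (62 + 30679)*((-4 + 94*√94 + 2*(8836*√94)) + 36689) = 30741*((-4 + 94*√94 + 17672*√94) + 36689) = 30741*((-4 + 17766*√94) + 36689) = 30741*(36685 + 17766*√94) = 1127733585 + 546144606*√94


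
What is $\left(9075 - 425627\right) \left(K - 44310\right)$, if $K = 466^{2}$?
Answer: $-71999346992$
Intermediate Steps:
$K = 217156$
$\left(9075 - 425627\right) \left(K - 44310\right) = \left(9075 - 425627\right) \left(217156 - 44310\right) = - 416552 \left(217156 - 44310\right) = \left(-416552\right) 172846 = -71999346992$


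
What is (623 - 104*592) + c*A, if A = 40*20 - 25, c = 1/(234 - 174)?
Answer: -731185/12 ≈ -60932.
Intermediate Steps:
c = 1/60 ≈ 0.016667
A = 775 (A = 800 - 25 = 775)
(623 - 104*592) + c*A = (623 - 104*592) + (1/60)*775 = (623 - 61568) + 155/12 = -60945 + 155/12 = -731185/12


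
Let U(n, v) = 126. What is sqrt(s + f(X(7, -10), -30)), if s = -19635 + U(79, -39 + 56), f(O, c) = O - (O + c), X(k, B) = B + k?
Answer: I*sqrt(19479) ≈ 139.57*I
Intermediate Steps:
f(O, c) = -c (f(O, c) = O + (-O - c) = -c)
s = -19509 (s = -19635 + 126 = -19509)
sqrt(s + f(X(7, -10), -30)) = sqrt(-19509 - 1*(-30)) = sqrt(-19509 + 30) = sqrt(-19479) = I*sqrt(19479)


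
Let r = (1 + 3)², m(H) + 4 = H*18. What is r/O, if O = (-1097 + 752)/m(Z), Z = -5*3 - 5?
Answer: 5824/345 ≈ 16.881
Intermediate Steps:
Z = -20 (Z = -15 - 5 = -20)
m(H) = -4 + 18*H (m(H) = -4 + H*18 = -4 + 18*H)
r = 16 (r = 4² = 16)
O = 345/364 (O = (-1097 + 752)/(-4 + 18*(-20)) = -345/(-4 - 360) = -345/(-364) = -345*(-1/364) = 345/364 ≈ 0.94780)
r/O = 16/(345/364) = 16*(364/345) = 5824/345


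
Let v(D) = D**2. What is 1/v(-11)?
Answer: 1/121 ≈ 0.0082645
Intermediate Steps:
1/v(-11) = 1/((-11)**2) = 1/121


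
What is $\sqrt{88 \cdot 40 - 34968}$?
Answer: $2 i \sqrt{7862} \approx 177.34 i$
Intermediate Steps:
$\sqrt{88 \cdot 40 - 34968} = \sqrt{3520 - 34968} = \sqrt{-31448} = 2 i \sqrt{7862}$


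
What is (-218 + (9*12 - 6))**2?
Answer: 13456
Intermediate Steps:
(-218 + (9*12 - 6))**2 = (-218 + (108 - 6))**2 = (-218 + 102)**2 = (-116)**2 = 13456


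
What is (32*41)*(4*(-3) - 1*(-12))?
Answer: 0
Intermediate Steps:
(32*41)*(4*(-3) - 1*(-12)) = 1312*(-12 + 12) = 1312*0 = 0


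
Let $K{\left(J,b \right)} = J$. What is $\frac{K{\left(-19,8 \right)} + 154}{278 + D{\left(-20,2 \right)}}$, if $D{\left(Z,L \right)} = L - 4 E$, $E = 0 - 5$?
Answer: $\frac{9}{20} \approx 0.45$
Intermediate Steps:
$E = -5$
$D{\left(Z,L \right)} = 20 + L$ ($D{\left(Z,L \right)} = L - -20 = L + 20 = 20 + L$)
$\frac{K{\left(-19,8 \right)} + 154}{278 + D{\left(-20,2 \right)}} = \frac{-19 + 154}{278 + \left(20 + 2\right)} = \frac{135}{278 + 22} = \frac{135}{300} = 135 \cdot \frac{1}{300} = \frac{9}{20}$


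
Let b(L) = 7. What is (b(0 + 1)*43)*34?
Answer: 10234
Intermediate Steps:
(b(0 + 1)*43)*34 = (7*43)*34 = 301*34 = 10234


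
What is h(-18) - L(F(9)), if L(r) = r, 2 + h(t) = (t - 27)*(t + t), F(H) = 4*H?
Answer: 1582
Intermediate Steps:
h(t) = -2 + 2*t*(-27 + t) (h(t) = -2 + (t - 27)*(t + t) = -2 + (-27 + t)*(2*t) = -2 + 2*t*(-27 + t))
h(-18) - L(F(9)) = (-2 - 54*(-18) + 2*(-18)²) - 4*9 = (-2 + 972 + 2*324) - 1*36 = (-2 + 972 + 648) - 36 = 1618 - 36 = 1582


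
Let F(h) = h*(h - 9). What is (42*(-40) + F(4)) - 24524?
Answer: -26224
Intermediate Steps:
F(h) = h*(-9 + h)
(42*(-40) + F(4)) - 24524 = (42*(-40) + 4*(-9 + 4)) - 24524 = (-1680 + 4*(-5)) - 24524 = (-1680 - 20) - 24524 = -1700 - 24524 = -26224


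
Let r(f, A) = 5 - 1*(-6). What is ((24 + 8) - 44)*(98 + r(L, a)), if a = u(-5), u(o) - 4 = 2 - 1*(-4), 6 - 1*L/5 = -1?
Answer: -1308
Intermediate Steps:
L = 35 (L = 30 - 5*(-1) = 30 + 5 = 35)
u(o) = 10 (u(o) = 4 + (2 - 1*(-4)) = 4 + (2 + 4) = 4 + 6 = 10)
a = 10
r(f, A) = 11 (r(f, A) = 5 + 6 = 11)
((24 + 8) - 44)*(98 + r(L, a)) = ((24 + 8) - 44)*(98 + 11) = (32 - 44)*109 = -12*109 = -1308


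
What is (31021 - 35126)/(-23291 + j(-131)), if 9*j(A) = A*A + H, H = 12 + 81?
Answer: 7389/38473 ≈ 0.19206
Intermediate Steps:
H = 93
j(A) = 31/3 + A**2/9 (j(A) = (A*A + 93)/9 = (A**2 + 93)/9 = (93 + A**2)/9 = 31/3 + A**2/9)
(31021 - 35126)/(-23291 + j(-131)) = (31021 - 35126)/(-23291 + (31/3 + (1/9)*(-131)**2)) = -4105/(-23291 + (31/3 + (1/9)*17161)) = -4105/(-23291 + (31/3 + 17161/9)) = -4105/(-23291 + 17254/9) = -4105/(-192365/9) = -4105*(-9/192365) = 7389/38473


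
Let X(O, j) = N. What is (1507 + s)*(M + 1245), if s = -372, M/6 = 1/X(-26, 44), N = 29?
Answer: 40985985/29 ≈ 1.4133e+6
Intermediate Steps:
X(O, j) = 29
M = 6/29 ≈ 0.20690
(1507 + s)*(M + 1245) = (1507 - 372)*(6/29 + 1245) = 1135*(36111/29) = 40985985/29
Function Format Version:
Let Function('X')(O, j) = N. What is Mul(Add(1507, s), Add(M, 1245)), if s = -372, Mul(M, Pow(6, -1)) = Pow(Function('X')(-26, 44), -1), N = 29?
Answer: Rational(40985985, 29) ≈ 1.4133e+6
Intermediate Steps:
Function('X')(O, j) = 29
M = Rational(6, 29) (M = Mul(6, Pow(29, -1)) = Mul(6, Rational(1, 29)) = Rational(6, 29) ≈ 0.20690)
Mul(Add(1507, s), Add(M, 1245)) = Mul(Add(1507, -372), Add(Rational(6, 29), 1245)) = Mul(1135, Rational(36111, 29)) = Rational(40985985, 29)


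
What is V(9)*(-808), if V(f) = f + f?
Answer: -14544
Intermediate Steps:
V(f) = 2*f
V(9)*(-808) = (2*9)*(-808) = 18*(-808) = -14544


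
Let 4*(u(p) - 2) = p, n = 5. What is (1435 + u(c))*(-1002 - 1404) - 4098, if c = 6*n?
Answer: -3479565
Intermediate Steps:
c = 30 (c = 6*5 = 30)
u(p) = 2 + p/4
(1435 + u(c))*(-1002 - 1404) - 4098 = (1435 + (2 + (¼)*30))*(-1002 - 1404) - 4098 = (1435 + (2 + 15/2))*(-2406) - 4098 = (1435 + 19/2)*(-2406) - 4098 = (2889/2)*(-2406) - 4098 = -3475467 - 4098 = -3479565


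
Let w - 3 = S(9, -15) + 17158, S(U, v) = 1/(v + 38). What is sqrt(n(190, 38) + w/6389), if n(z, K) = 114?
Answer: sqrt(2519650540914)/146947 ≈ 10.802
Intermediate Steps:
S(U, v) = 1/(38 + v)
w = 394704/23 (w = 3 + (1/(38 - 15) + 17158) = 3 + (1/23 + 17158) = 3 + 394635/23 = 394704/23 ≈ 17161.)
sqrt(n(190, 38) + w/6389) = sqrt(114 + (394704/23)/6389) = sqrt(114 + (394704/23)*(1/6389)) = sqrt(114 + 394704/146947) = sqrt(17146662/146947) = sqrt(2519650540914)/146947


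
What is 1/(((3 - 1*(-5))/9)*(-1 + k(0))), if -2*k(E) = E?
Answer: -9/8 ≈ -1.1250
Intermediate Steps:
k(E) = -E/2
1/(((3 - 1*(-5))/9)*(-1 + k(0))) = 1/(((3 - 1*(-5))/9)*(-1 - ½*0)) = 1/(((3 + 5)*(⅑))*(-1 + 0)) = 1/((8*(⅑))*(-1)) = 1/((8/9)*(-1)) = 1/(-8/9) = -9/8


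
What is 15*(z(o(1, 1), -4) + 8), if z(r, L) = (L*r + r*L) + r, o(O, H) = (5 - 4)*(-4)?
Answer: 540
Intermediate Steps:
o(O, H) = -4 (o(O, H) = 1*(-4) = -4)
z(r, L) = r + 2*L*r (z(r, L) = (L*r + L*r) + r = 2*L*r + r = r + 2*L*r)
15*(z(o(1, 1), -4) + 8) = 15*(-4*(1 + 2*(-4)) + 8) = 15*(-4*(1 - 8) + 8) = 15*(-4*(-7) + 8) = 15*(28 + 8) = 15*36 = 540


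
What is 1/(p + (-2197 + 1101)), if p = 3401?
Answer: 1/2305 ≈ 0.00043384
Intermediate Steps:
1/(p + (-2197 + 1101)) = 1/(3401 + (-2197 + 1101)) = 1/(3401 - 1096) = 1/2305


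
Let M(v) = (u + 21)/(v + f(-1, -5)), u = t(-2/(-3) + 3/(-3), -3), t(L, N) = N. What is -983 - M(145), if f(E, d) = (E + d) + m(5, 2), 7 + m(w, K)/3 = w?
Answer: -130757/133 ≈ -983.14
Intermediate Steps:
m(w, K) = -21 + 3*w
u = -3
f(E, d) = -6 + E + d (f(E, d) = (E + d) + (-21 + 3*5) = (E + d) + (-21 + 15) = (E + d) - 6 = -6 + E + d)
M(v) = 18/(-12 + v) (M(v) = (-3 + 21)/(v + (-6 - 1 - 5)) = 18/(v - 12) = 18/(-12 + v))
-983 - M(145) = -983 - 18/(-12 + 145) = -983 - 18/133 = -130757/133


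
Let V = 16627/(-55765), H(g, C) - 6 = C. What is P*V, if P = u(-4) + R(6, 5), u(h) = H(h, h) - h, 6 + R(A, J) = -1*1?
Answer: 16627/55765 ≈ 0.29816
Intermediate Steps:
H(g, C) = 6 + C
R(A, J) = -7 (R(A, J) = -6 - 1*1 = -6 - 1 = -7)
u(h) = 6 (u(h) = (6 + h) - h = 6)
P = -1 (P = 6 - 7 = -1)
V = -16627/55765 (V = 16627*(-1/55765) = -16627/55765 ≈ -0.29816)
P*V = -1*(-16627/55765) = 16627/55765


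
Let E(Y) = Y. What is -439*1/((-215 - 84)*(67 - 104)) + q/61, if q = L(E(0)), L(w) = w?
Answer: -439/11063 ≈ -0.039682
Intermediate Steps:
q = 0
-439*1/((-215 - 84)*(67 - 104)) + q/61 = -439*1/((-215 - 84)*(67 - 104)) + 0/61 = -439/((-299*(-37))) + 0*(1/61) = -439/11063 + 0 = -439/11063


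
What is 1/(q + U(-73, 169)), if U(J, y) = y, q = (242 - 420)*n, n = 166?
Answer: -1/29379 ≈ -3.4038e-5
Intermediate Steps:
q = -29548 (q = (242 - 420)*166 = -178*166 = -29548)
1/(q + U(-73, 169)) = 1/(-29548 + 169) = 1/(-29379) = -1/29379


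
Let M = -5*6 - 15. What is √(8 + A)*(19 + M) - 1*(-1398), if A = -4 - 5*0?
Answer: 1346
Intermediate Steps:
A = -4 (A = -4 + 0 = -4)
M = -45 (M = -30 - 15 = -45)
√(8 + A)*(19 + M) - 1*(-1398) = √(8 - 4)*(19 - 45) - 1*(-1398) = √4*(-26) + 1398 = 2*(-26) + 1398 = -52 + 1398 = 1346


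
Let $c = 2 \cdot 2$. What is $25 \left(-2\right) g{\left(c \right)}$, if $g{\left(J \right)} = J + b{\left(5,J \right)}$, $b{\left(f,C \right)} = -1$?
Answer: $-150$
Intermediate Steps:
$c = 4$
$g{\left(J \right)} = -1 + J$ ($g{\left(J \right)} = J - 1 = -1 + J$)
$25 \left(-2\right) g{\left(c \right)} = 25 \left(-2\right) \left(-1 + 4\right) = \left(-50\right) 3 = -150$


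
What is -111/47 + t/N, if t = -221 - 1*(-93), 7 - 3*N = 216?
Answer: -5151/9823 ≈ -0.52438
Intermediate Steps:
N = -209/3 (N = 7/3 - 1/3*216 = 7/3 - 72 = -209/3 ≈ -69.667)
t = -128 (t = -221 + 93 = -128)
-111/47 + t/N = -111/47 - 128/(-209/3) = -111*1/47 - 128*(-3/209) = -111/47 + 384/209 = -5151/9823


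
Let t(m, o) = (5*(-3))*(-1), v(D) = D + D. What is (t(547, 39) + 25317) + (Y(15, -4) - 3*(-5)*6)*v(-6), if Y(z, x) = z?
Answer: 24072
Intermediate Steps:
v(D) = 2*D
t(m, o) = 15 (t(m, o) = -15*(-1) = 15)
(t(547, 39) + 25317) + (Y(15, -4) - 3*(-5)*6)*v(-6) = (15 + 25317) + (15 - 3*(-5)*6)*(2*(-6)) = 25332 + (15 + 15*6)*(-12) = 25332 + (15 + 90)*(-12) = 25332 + 105*(-12) = 25332 - 1260 = 24072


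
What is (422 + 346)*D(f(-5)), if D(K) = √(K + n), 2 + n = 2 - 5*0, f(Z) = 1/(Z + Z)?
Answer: 384*I*√10/5 ≈ 242.86*I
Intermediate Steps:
f(Z) = 1/(2*Z)
n = 0 (n = -2 + (2 - 5*0) = -2 + (2 + 0) = -2 + 2 = 0)
D(K) = √K (D(K) = √(K + 0) = √K)
(422 + 346)*D(f(-5)) = (422 + 346)*√((½)/(-5)) = 768*√((½)*(-⅕)) = 768*√(-⅒) = 768*(I*√10/10) = 384*I*√10/5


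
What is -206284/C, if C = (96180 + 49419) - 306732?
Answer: 206284/161133 ≈ 1.2802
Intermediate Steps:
C = -161133 (C = 145599 - 306732 = -161133)
-206284/C = -206284/(-161133) = -206284*(-1)/161133 = -1*(-206284/161133) = 206284/161133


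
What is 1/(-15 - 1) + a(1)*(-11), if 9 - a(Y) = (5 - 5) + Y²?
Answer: -1409/16 ≈ -88.063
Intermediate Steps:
a(Y) = 9 - Y² (a(Y) = 9 - ((5 - 5) + Y²) = 9 - (0 + Y²) = 9 - Y²)
1/(-15 - 1) + a(1)*(-11) = 1/(-15 - 1) + (9 - 1*1²)*(-11) = 1/(-16) + (9 - 1*1)*(-11) = -1/16 + (9 - 1)*(-11) = -1/16 + 8*(-11) = -1/16 - 88 = -1409/16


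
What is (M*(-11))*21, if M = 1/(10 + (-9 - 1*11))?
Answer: 231/10 ≈ 23.100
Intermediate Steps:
M = -1/10 (M = 1/(10 + (-9 - 11)) = 1/(10 - 20) = 1/(-10) = -1/10 ≈ -0.10000)
(M*(-11))*21 = -1/10*(-11)*21 = (11/10)*21 = 231/10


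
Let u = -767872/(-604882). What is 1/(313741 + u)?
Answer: 302441/94888525717 ≈ 3.1873e-6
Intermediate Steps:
u = 383936/302441 (u = -767872*(-1/604882) = 383936/302441 ≈ 1.2695)
1/(313741 + u) = 1/(313741 + 383936/302441) = 1/(94888525717/302441) = 302441/94888525717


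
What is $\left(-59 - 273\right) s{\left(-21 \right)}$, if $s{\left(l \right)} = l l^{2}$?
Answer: $3074652$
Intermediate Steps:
$s{\left(l \right)} = l^{3}$
$\left(-59 - 273\right) s{\left(-21 \right)} = \left(-59 - 273\right) \left(-21\right)^{3} = \left(-332\right) \left(-9261\right) = 3074652$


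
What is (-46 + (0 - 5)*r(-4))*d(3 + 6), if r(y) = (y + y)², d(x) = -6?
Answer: 2196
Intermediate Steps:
r(y) = 4*y² (r(y) = (2*y)² = 4*y²)
(-46 + (0 - 5)*r(-4))*d(3 + 6) = (-46 + (0 - 5)*(4*(-4)²))*(-6) = (-46 - 20*16)*(-6) = (-46 - 5*64)*(-6) = (-46 - 320)*(-6) = -366*(-6) = 2196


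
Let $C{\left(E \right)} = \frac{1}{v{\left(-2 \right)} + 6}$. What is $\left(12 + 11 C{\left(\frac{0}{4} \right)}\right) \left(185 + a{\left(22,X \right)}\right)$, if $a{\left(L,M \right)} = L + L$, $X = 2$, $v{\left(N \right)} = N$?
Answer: $\frac{13511}{4} \approx 3377.8$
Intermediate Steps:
$a{\left(L,M \right)} = 2 L$
$C{\left(E \right)} = \frac{1}{4}$ ($C{\left(E \right)} = \frac{1}{-2 + 6} = \frac{1}{4}$)
$\left(12 + 11 C{\left(\frac{0}{4} \right)}\right) \left(185 + a{\left(22,X \right)}\right) = \left(12 + 11 \cdot \frac{1}{4}\right) \left(185 + 2 \cdot 22\right) = \left(12 + \frac{11}{4}\right) \left(185 + 44\right) = \frac{59}{4} \cdot 229 = \frac{13511}{4}$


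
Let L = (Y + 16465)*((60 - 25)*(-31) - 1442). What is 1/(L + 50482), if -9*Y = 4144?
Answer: -9/363537269 ≈ -2.4757e-8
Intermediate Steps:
Y = -4144/9 (Y = -1/9*4144 = -4144/9 ≈ -460.44)
L = -363991607/9 (L = (-4144/9 + 16465)*((60 - 25)*(-31) - 1442) = 144041*(35*(-31) - 1442)/9 = 144041*(-1085 - 1442)/9 = (144041/9)*(-2527) = -363991607/9 ≈ -4.0444e+7)
1/(L + 50482) = 1/(-363991607/9 + 50482) = 1/(-363537269/9) = -9/363537269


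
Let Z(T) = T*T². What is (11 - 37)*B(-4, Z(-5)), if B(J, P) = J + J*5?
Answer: 624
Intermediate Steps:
Z(T) = T³
B(J, P) = 6*J (B(J, P) = J + 5*J = 6*J)
(11 - 37)*B(-4, Z(-5)) = (11 - 37)*(6*(-4)) = -26*(-24) = 624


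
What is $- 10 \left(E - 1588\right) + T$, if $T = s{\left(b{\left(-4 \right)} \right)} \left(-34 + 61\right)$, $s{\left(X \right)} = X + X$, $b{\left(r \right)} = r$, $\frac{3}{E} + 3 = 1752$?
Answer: $\frac{9132102}{583} \approx 15664.0$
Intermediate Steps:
$E = \frac{1}{583}$ ($E = \frac{3}{-3 + 1752} = \frac{3}{1749} = 3 \cdot \frac{1}{1749} = \frac{1}{583} \approx 0.0017153$)
$s{\left(X \right)} = 2 X$
$T = -216$ ($T = 2 \left(-4\right) \left(-34 + 61\right) = \left(-8\right) 27 = -216$)
$- 10 \left(E - 1588\right) + T = - 10 \left(\frac{1}{583} - 1588\right) - 216 = \left(-10\right) \left(- \frac{925803}{583}\right) - 216 = \frac{9258030}{583} - 216 = \frac{9132102}{583}$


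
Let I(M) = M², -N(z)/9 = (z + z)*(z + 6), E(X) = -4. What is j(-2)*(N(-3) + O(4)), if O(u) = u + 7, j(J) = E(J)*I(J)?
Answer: -2768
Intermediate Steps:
N(z) = -18*z*(6 + z) (N(z) = -9*(z + z)*(z + 6) = -9*2*z*(6 + z) = -18*z*(6 + z))
j(J) = -4*J²
O(u) = 7 + u
j(-2)*(N(-3) + O(4)) = (-4*(-2)²)*(-18*(-3)*(6 - 3) + (7 + 4)) = (-4*4)*(-18*(-3)*3 + 11) = -16*(162 + 11) = -16*173 = -2768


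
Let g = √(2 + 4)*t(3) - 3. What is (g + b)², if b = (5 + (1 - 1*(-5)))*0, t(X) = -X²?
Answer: 495 + 54*√6 ≈ 627.27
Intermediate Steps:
g = -3 - 9*√6 (g = √(2 + 4)*(-1*3²) - 3 = √6*(-1*9) - 3 = √6*(-9) - 3 = -9*√6 - 3 = -3 - 9*√6 ≈ -25.045)
b = 0 (b = (5 + (1 + 5))*0 = (5 + 6)*0 = 11*0 = 0)
(g + b)² = ((-3 - 9*√6) + 0)² = (-3 - 9*√6)²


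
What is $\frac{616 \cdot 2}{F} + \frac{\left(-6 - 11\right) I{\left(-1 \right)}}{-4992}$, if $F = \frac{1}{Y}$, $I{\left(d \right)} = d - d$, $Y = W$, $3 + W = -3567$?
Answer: $-4398240$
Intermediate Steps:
$W = -3570$ ($W = -3 - 3567 = -3570$)
$Y = -3570$
$I{\left(d \right)} = 0$
$F = - \frac{1}{3570}$ ($F = \frac{1}{-3570} = - \frac{1}{3570} \approx -0.00028011$)
$\frac{616 \cdot 2}{F} + \frac{\left(-6 - 11\right) I{\left(-1 \right)}}{-4992} = \frac{616 \cdot 2}{- \frac{1}{3570}} + \frac{\left(-6 - 11\right) 0}{-4992} = 1232 \left(-3570\right) + \left(-17\right) 0 \left(- \frac{1}{4992}\right) = -4398240 + 0 \left(- \frac{1}{4992}\right) = -4398240 + 0 = -4398240$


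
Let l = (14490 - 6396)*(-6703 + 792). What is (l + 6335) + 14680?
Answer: -47822619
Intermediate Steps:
l = -47843634 (l = 8094*(-5911) = -47843634)
(l + 6335) + 14680 = (-47843634 + 6335) + 14680 = -47837299 + 14680 = -47822619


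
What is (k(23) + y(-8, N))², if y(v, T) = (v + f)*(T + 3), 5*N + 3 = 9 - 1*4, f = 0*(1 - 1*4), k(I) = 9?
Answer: 8281/25 ≈ 331.24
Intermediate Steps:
f = 0 (f = 0*(1 - 4) = 0*(-3) = 0)
N = ⅖ (N = -⅗ + (9 - 1*4)/5 = -⅗ + (9 - 4)/5 = -⅗ + (⅕)*5 = -⅗ + 1 = ⅖ ≈ 0.40000)
y(v, T) = v*(3 + T) (y(v, T) = (v + 0)*(T + 3) = v*(3 + T))
(k(23) + y(-8, N))² = (9 - 8*(3 + ⅖))² = (9 - 8*17/5)² = (9 - 136/5)² = (-91/5)² = 8281/25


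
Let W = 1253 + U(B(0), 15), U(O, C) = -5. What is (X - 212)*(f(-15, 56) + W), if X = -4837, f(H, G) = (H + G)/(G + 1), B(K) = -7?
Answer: -119790891/19 ≈ -6.3048e+6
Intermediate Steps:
f(H, G) = (G + H)/(1 + G)
W = 1248 (W = 1253 - 5 = 1248)
(X - 212)*(f(-15, 56) + W) = (-4837 - 212)*((56 - 15)/(1 + 56) + 1248) = -5049*(41/57 + 1248) = -5049*71177/57 = -119790891/19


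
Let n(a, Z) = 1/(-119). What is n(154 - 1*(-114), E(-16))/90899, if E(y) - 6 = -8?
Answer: -1/10816981 ≈ -9.2447e-8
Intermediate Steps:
E(y) = -2 (E(y) = 6 - 8 = -2)
n(a, Z) = -1/119
n(154 - 1*(-114), E(-16))/90899 = -1/119/90899 = -1/119*1/90899 = -1/10816981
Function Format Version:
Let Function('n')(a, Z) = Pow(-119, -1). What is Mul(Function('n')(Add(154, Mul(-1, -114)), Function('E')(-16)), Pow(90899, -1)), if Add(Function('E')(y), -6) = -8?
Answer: Rational(-1, 10816981) ≈ -9.2447e-8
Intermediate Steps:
Function('E')(y) = -2 (Function('E')(y) = Add(6, -8) = -2)
Function('n')(a, Z) = Rational(-1, 119)
Mul(Function('n')(Add(154, Mul(-1, -114)), Function('E')(-16)), Pow(90899, -1)) = Mul(Rational(-1, 119), Pow(90899, -1)) = Mul(Rational(-1, 119), Rational(1, 90899)) = Rational(-1, 10816981)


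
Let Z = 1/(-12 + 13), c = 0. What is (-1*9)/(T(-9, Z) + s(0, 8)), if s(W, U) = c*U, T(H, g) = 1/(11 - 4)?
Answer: -63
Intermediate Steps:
Z = 1 (Z = 1/1 = 1)
T(H, g) = ⅐ (T(H, g) = 1/7 = ⅐)
s(W, U) = 0 (s(W, U) = 0*U = 0)
(-1*9)/(T(-9, Z) + s(0, 8)) = (-1*9)/(⅐ + 0) = -9/⅐ = -9*7 = -63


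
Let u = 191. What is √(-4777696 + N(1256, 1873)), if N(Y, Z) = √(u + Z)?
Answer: 2*√(-1194424 + √129) ≈ 2185.8*I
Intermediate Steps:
N(Y, Z) = √(191 + Z)
√(-4777696 + N(1256, 1873)) = √(-4777696 + √(191 + 1873)) = √(-4777696 + √2064) = √(-4777696 + 4*√129)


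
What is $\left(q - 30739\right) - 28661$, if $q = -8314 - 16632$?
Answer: $-84346$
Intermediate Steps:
$q = -24946$ ($q = -8314 - 16632 = -24946$)
$\left(q - 30739\right) - 28661 = \left(-24946 - 30739\right) - 28661 = -55685 - 28661 = -84346$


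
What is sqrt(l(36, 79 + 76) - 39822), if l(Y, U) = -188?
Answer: I*sqrt(40010) ≈ 200.02*I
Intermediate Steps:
sqrt(l(36, 79 + 76) - 39822) = sqrt(-188 - 39822) = sqrt(-40010) = I*sqrt(40010)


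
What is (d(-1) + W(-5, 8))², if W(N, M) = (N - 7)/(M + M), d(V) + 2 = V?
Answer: 225/16 ≈ 14.063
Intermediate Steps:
d(V) = -2 + V
W(N, M) = (-7 + N)/(2*M) (W(N, M) = (-7 + N)/((2*M)) = (-7 + N)*(1/(2*M)) = (-7 + N)/(2*M))
(d(-1) + W(-5, 8))² = ((-2 - 1) + (½)*(-7 - 5)/8)² = (-3 + (½)*(⅛)*(-12))² = (-3 - ¾)² = (-15/4)² = 225/16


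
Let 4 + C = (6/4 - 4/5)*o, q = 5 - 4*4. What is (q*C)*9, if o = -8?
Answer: 4752/5 ≈ 950.40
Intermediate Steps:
q = -11 (q = 5 - 16 = -11)
C = -48/5 (C = -4 + (6/4 - 4/5)*(-8) = -4 + (6*(1/4) - 4*1/5)*(-8) = -4 + (3/2 - 4/5)*(-8) = -4 + (7/10)*(-8) = -4 - 28/5 = -48/5 ≈ -9.6000)
(q*C)*9 = -11*(-48/5)*9 = (528/5)*9 = 4752/5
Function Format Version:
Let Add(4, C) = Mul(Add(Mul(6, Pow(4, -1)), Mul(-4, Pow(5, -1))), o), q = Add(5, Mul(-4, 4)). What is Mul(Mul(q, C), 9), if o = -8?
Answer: Rational(4752, 5) ≈ 950.40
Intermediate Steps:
q = -11 (q = Add(5, -16) = -11)
C = Rational(-48, 5) (C = Add(-4, Mul(Add(Mul(6, Pow(4, -1)), Mul(-4, Pow(5, -1))), -8)) = Add(-4, Mul(Add(Mul(6, Rational(1, 4)), Mul(-4, Rational(1, 5))), -8)) = Add(-4, Mul(Add(Rational(3, 2), Rational(-4, 5)), -8)) = Add(-4, Mul(Rational(7, 10), -8)) = Add(-4, Rational(-28, 5)) = Rational(-48, 5) ≈ -9.6000)
Mul(Mul(q, C), 9) = Mul(Mul(-11, Rational(-48, 5)), 9) = Mul(Rational(528, 5), 9) = Rational(4752, 5)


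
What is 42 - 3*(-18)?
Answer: 96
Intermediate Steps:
42 - 3*(-18) = 42 + 54 = 96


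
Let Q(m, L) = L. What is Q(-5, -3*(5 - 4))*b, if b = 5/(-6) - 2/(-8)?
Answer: 7/4 ≈ 1.7500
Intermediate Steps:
b = -7/12 (b = 5*(-1/6) - 2*(-1/8) = -5/6 + 1/4 = -7/12 ≈ -0.58333)
Q(-5, -3*(5 - 4))*b = -3*(5 - 4)*(-7/12) = -3*1*(-7/12) = -3*(-7/12) = 7/4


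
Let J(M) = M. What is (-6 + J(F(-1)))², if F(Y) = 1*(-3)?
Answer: 81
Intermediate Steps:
F(Y) = -3
(-6 + J(F(-1)))² = (-6 - 3)² = (-9)² = 81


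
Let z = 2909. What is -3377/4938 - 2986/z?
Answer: -24568561/14364642 ≈ -1.7104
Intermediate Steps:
-3377/4938 - 2986/z = -3377/4938 - 2986/2909 = -24568561/14364642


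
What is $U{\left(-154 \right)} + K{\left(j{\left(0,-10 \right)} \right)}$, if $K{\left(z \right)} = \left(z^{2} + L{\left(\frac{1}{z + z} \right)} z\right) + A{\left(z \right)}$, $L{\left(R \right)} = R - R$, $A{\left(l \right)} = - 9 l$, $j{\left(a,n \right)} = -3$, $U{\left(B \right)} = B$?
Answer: $-118$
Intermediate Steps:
$L{\left(R \right)} = 0$
$K{\left(z \right)} = z^{2} - 9 z$ ($K{\left(z \right)} = \left(z^{2} + 0 z\right) - 9 z = \left(z^{2} + 0\right) - 9 z = z^{2} - 9 z$)
$U{\left(-154 \right)} + K{\left(j{\left(0,-10 \right)} \right)} = -154 - 3 \left(-9 - 3\right) = -154 - -36 = -154 + 36 = -118$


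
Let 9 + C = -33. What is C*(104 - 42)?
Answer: -2604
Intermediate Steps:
C = -42 (C = -9 - 33 = -42)
C*(104 - 42) = -42*(104 - 42) = -42*62 = -2604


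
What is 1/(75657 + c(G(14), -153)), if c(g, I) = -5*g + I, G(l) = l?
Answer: 1/75434 ≈ 1.3257e-5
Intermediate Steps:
c(g, I) = I - 5*g
1/(75657 + c(G(14), -153)) = 1/(75657 + (-153 - 5*14)) = 1/(75657 + (-153 - 70)) = 1/(75657 - 223) = 1/75434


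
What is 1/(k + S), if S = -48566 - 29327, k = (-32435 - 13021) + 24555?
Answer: -1/98794 ≈ -1.0122e-5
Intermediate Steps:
k = -20901 (k = -45456 + 24555 = -20901)
S = -77893
1/(k + S) = 1/(-20901 - 77893) = 1/(-98794) = -1/98794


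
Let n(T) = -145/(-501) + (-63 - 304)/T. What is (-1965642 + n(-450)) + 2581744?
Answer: 46300148339/75150 ≈ 6.1610e+5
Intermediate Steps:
n(T) = 145/501 - 367/T (n(T) = -145*(-1/501) - 367/T = 145/501 - 367/T)
(-1965642 + n(-450)) + 2581744 = (-1965642 + (145/501 - 367/(-450))) + 2581744 = (-1965642 + (145/501 - 367*(-1/450))) + 2581744 = (-1965642 + (145/501 + 367/450)) + 2581744 = (-1965642 + 83039/75150) + 2581744 = -147717913261/75150 + 2581744 = 46300148339/75150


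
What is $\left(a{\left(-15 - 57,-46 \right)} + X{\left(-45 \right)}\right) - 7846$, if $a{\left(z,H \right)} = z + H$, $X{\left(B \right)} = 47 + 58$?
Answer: $-7859$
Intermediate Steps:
$X{\left(B \right)} = 105$
$a{\left(z,H \right)} = H + z$
$\left(a{\left(-15 - 57,-46 \right)} + X{\left(-45 \right)}\right) - 7846 = \left(\left(-46 - 72\right) + 105\right) - 7846 = \left(-118 + 105\right) - 7846 = -13 - 7846 = -7859$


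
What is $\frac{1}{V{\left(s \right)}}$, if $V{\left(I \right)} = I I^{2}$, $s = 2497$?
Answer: $\frac{1}{15568817473} \approx 6.4231 \cdot 10^{-11}$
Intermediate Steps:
$V{\left(I \right)} = I^{3}$
$\frac{1}{V{\left(s \right)}} = \frac{1}{2497^{3}} = \frac{1}{15568817473}$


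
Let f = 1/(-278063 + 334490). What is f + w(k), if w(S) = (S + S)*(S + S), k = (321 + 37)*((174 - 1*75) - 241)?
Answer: 583296935218369/56427 ≈ 1.0337e+10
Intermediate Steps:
k = -50836 (k = 358*((174 - 75) - 241) = 358*(99 - 241) = 358*(-142) = -50836)
f = 1/56427 ≈ 1.7722e-5
w(S) = 4*S² (w(S) = (2*S)*(2*S) = 4*S²)
f + w(k) = 1/56427 + 4*(-50836)² = 1/56427 + 4*2584298896 = 1/56427 + 10337195584 = 583296935218369/56427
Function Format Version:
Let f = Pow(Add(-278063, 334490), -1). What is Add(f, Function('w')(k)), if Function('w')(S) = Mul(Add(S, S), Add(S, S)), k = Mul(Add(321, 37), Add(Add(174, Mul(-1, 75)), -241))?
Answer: Rational(583296935218369, 56427) ≈ 1.0337e+10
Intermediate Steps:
k = -50836 (k = Mul(358, Add(Add(174, -75), -241)) = Mul(358, Add(99, -241)) = Mul(358, -142) = -50836)
f = Rational(1, 56427) (f = Pow(56427, -1) = Rational(1, 56427) ≈ 1.7722e-5)
Function('w')(S) = Mul(4, Pow(S, 2)) (Function('w')(S) = Mul(Mul(2, S), Mul(2, S)) = Mul(4, Pow(S, 2)))
Add(f, Function('w')(k)) = Add(Rational(1, 56427), Mul(4, Pow(-50836, 2))) = Add(Rational(1, 56427), Mul(4, 2584298896)) = Add(Rational(1, 56427), 10337195584) = Rational(583296935218369, 56427)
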